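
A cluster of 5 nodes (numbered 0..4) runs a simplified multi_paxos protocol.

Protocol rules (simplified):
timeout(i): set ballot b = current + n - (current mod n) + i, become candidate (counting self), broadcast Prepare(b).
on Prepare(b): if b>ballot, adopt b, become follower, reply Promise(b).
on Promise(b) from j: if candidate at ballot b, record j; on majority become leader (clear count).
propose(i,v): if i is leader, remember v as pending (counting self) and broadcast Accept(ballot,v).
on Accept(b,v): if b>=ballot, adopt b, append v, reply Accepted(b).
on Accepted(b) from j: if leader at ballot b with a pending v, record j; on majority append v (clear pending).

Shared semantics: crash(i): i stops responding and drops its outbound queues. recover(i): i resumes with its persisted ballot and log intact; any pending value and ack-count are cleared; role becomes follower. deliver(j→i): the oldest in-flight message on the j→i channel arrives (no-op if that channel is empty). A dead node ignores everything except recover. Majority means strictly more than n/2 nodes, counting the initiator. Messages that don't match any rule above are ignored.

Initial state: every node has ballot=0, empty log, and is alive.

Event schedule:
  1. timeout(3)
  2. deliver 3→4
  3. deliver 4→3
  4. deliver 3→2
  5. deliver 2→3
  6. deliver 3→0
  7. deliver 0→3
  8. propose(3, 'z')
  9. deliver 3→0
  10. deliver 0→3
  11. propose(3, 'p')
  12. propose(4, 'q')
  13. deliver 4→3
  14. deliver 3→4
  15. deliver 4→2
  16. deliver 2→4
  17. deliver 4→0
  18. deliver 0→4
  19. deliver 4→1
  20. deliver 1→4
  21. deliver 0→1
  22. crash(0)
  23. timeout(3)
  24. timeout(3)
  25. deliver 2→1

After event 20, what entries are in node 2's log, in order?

empty

e1 timeout(3): 3[cand,b=8,-]
e2 deliver 3→4: 4[foll,b=8,-]
e3 deliver 4→3: ·
e4 deliver 3→2: 2[foll,b=8,-]
e5 deliver 2→3: 3[lead,b=8,-]
e6 deliver 3→0: 0[foll,b=8,-]
e7 deliver 0→3: ·
e8 propose(3,'z'): ·
e9 deliver 3→0: 0[foll,b=8,z]
e10 deliver 0→3: ·
e11 propose(3,'p'): ·
e12 propose(4,'q'): ·
e13 deliver 4→3: ·
e14 deliver 3→4: 4[foll,b=8,z]
e15 deliver 4→2: ·
e16 deliver 2→4: ·
e17 deliver 4→0: ·
e18 deliver 0→4: ·
e19 deliver 4→1: ·
e20 deliver 1→4: ·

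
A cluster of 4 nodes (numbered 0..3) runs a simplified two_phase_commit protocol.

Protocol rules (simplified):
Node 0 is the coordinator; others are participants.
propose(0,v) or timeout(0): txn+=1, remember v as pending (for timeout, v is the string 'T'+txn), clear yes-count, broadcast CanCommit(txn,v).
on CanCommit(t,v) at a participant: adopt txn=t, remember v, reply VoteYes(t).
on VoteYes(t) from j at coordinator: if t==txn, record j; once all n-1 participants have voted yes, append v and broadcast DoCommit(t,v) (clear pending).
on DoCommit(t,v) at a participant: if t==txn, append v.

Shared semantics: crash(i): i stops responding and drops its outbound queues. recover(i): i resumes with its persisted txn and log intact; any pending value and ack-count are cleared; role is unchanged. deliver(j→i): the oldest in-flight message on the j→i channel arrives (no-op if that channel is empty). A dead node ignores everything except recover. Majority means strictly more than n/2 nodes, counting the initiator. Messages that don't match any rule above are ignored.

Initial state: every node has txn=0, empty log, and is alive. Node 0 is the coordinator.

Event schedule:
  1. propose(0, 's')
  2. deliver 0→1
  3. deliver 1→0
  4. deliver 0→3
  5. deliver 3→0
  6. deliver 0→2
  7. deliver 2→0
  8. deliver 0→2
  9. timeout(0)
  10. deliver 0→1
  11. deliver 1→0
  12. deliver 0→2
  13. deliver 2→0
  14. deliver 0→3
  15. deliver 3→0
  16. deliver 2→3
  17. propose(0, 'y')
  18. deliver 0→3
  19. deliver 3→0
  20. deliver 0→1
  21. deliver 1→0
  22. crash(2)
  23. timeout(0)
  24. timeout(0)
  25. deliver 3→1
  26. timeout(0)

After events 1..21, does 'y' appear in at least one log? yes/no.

no

e1 propose(0,'s'): 0[coor,t=1,-]
e2 deliver 0→1: 1[part,t=1,-]
e3 deliver 1→0: ·
e4 deliver 0→3: 3[part,t=1,-]
e5 deliver 3→0: ·
e6 deliver 0→2: 2[part,t=1,-]
e7 deliver 2→0: 0[coor,t=1,s]
e8 deliver 0→2: 2[part,t=1,s]
e9 timeout(0): 0[coor,t=2,s]
e10 deliver 0→1: 1[part,t=1,s]
e11 deliver 1→0: ·
e12 deliver 0→2: 2[part,t=2,s]
e13 deliver 2→0: ·
e14 deliver 0→3: 3[part,t=1,s]
e15 deliver 3→0: ·
e16 deliver 2→3: ·
e17 propose(0,'y'): 0[coor,t=3,s]
e18 deliver 0→3: 3[part,t=2,s]
e19 deliver 3→0: ·
e20 deliver 0→1: 1[part,t=2,s]
e21 deliver 1→0: ·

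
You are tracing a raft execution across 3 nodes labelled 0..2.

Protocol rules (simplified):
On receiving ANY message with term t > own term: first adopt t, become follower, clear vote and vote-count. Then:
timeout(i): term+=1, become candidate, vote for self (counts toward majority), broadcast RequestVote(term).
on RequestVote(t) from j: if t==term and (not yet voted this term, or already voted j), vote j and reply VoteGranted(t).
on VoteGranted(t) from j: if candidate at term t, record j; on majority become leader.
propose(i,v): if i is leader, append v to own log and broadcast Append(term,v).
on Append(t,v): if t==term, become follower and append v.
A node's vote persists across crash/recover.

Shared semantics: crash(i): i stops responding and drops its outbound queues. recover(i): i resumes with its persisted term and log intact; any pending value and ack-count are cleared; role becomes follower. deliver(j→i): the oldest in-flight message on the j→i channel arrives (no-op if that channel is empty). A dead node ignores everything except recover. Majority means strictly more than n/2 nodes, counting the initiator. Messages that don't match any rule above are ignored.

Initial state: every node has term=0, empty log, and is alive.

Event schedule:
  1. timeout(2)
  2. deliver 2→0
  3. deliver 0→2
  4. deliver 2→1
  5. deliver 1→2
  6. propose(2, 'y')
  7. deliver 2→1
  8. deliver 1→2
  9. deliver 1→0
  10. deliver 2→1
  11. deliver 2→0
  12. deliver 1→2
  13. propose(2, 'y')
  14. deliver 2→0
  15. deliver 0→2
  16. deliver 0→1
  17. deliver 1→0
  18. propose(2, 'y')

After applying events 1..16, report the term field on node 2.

step 1 timeout(2): 2={cand,t=1,log=-}
step 2 deliver 2→0: 0={foll,t=1,log=-}
step 3 deliver 0→2: 2={lead,t=1,log=-}
step 4 deliver 2→1: 1={foll,t=1,log=-}
step 5 deliver 1→2: —
step 6 propose(2,'y'): 2={lead,t=1,log=y}
step 7 deliver 2→1: 1={foll,t=1,log=y}
step 8 deliver 1→2: —
step 9 deliver 1→0: —
step 10 deliver 2→1: —
step 11 deliver 2→0: 0={foll,t=1,log=y}
step 12 deliver 1→2: —
step 13 propose(2,'y'): 2={lead,t=1,log=y,y}
step 14 deliver 2→0: 0={foll,t=1,log=y,y}
step 15 deliver 0→2: —
step 16 deliver 0→1: —

1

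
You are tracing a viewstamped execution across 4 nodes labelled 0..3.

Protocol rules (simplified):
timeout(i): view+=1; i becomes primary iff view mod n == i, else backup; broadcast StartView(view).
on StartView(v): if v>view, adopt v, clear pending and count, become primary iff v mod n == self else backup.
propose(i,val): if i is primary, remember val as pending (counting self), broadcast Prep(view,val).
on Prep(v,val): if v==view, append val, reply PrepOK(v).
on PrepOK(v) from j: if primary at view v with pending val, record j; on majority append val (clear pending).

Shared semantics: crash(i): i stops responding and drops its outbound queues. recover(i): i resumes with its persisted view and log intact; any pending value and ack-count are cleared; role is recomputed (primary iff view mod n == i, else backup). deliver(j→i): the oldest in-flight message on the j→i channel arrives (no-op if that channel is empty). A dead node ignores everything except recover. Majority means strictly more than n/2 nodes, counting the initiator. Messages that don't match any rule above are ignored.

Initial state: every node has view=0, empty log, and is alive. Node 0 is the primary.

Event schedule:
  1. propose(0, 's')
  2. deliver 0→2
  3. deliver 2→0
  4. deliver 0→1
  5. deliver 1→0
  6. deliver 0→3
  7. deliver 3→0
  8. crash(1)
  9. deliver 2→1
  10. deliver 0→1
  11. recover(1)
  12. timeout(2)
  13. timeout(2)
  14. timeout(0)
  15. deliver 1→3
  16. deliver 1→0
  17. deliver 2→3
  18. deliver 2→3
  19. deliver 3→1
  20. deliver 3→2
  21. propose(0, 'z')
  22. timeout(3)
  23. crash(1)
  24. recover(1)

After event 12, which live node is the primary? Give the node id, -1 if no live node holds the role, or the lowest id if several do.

0

e1 propose(0,'s'): ·
e2 deliver 0→2: 2[back,v=0,s]
e3 deliver 2→0: ·
e4 deliver 0→1: 1[back,v=0,s]
e5 deliver 1→0: 0[prim,v=0,s]
e6 deliver 0→3: 3[back,v=0,s]
e7 deliver 3→0: ·
e8 crash(1): 1[✗back,v=0,s]
e9 deliver 2→1: ·
e10 deliver 0→1: ·
e11 recover(1): 1[back,v=0,s]
e12 timeout(2): 2[back,v=1,s]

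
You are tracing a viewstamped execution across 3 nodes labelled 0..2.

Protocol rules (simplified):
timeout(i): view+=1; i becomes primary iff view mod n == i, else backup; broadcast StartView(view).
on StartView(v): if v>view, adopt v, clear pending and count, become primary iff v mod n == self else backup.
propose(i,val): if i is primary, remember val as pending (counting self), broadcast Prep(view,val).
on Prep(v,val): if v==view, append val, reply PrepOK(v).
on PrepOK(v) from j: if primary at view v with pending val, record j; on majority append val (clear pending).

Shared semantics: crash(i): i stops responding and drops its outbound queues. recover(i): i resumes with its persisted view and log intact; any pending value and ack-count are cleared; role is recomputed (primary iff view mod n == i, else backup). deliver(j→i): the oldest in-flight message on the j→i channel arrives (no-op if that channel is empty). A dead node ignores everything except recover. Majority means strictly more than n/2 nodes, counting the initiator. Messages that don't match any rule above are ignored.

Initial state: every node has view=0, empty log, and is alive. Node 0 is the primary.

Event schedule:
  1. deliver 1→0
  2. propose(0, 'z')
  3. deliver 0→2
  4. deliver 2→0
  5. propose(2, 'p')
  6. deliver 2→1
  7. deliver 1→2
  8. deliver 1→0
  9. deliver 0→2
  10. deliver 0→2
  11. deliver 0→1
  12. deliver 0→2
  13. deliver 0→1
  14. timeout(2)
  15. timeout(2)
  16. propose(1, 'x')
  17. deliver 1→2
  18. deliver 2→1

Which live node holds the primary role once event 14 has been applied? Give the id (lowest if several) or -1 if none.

0

e1 deliver 1→0: ·
e2 propose(0,'z'): ·
e3 deliver 0→2: 2[back,v=0,z]
e4 deliver 2→0: 0[prim,v=0,z]
e5 propose(2,'p'): ·
e6 deliver 2→1: ·
e7 deliver 1→2: ·
e8 deliver 1→0: ·
e9 deliver 0→2: ·
e10 deliver 0→2: ·
e11 deliver 0→1: 1[back,v=0,z]
e12 deliver 0→2: ·
e13 deliver 0→1: ·
e14 timeout(2): 2[back,v=1,z]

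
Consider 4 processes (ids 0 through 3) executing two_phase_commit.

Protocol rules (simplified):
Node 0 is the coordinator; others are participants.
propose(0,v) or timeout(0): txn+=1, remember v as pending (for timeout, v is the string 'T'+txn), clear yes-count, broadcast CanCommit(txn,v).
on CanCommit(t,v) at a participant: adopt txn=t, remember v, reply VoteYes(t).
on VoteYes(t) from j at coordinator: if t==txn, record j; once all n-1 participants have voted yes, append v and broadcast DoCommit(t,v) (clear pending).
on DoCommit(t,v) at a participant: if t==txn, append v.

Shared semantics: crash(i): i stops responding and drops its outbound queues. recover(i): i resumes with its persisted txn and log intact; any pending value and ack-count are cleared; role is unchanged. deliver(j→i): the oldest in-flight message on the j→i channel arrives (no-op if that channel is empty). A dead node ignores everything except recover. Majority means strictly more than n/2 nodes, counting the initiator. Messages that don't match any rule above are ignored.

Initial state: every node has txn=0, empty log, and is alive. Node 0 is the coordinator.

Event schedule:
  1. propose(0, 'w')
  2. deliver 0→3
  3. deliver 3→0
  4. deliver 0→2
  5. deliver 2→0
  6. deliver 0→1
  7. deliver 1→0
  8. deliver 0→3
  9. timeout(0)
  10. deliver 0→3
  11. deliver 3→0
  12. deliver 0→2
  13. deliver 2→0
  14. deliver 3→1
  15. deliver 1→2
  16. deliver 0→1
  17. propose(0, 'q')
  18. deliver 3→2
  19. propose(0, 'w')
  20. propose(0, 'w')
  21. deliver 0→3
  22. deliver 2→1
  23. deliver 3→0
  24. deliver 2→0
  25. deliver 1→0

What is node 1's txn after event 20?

step 1 propose(0,'w'): 0={coor,t=1,log=-}
step 2 deliver 0→3: 3={part,t=1,log=-}
step 3 deliver 3→0: —
step 4 deliver 0→2: 2={part,t=1,log=-}
step 5 deliver 2→0: —
step 6 deliver 0→1: 1={part,t=1,log=-}
step 7 deliver 1→0: 0={coor,t=1,log=w}
step 8 deliver 0→3: 3={part,t=1,log=w}
step 9 timeout(0): 0={coor,t=2,log=w}
step 10 deliver 0→3: 3={part,t=2,log=w}
step 11 deliver 3→0: —
step 12 deliver 0→2: 2={part,t=1,log=w}
step 13 deliver 2→0: —
step 14 deliver 3→1: —
step 15 deliver 1→2: —
step 16 deliver 0→1: 1={part,t=1,log=w}
step 17 propose(0,'q'): 0={coor,t=3,log=w}
step 18 deliver 3→2: —
step 19 propose(0,'w'): 0={coor,t=4,log=w}
step 20 propose(0,'w'): 0={coor,t=5,log=w}

1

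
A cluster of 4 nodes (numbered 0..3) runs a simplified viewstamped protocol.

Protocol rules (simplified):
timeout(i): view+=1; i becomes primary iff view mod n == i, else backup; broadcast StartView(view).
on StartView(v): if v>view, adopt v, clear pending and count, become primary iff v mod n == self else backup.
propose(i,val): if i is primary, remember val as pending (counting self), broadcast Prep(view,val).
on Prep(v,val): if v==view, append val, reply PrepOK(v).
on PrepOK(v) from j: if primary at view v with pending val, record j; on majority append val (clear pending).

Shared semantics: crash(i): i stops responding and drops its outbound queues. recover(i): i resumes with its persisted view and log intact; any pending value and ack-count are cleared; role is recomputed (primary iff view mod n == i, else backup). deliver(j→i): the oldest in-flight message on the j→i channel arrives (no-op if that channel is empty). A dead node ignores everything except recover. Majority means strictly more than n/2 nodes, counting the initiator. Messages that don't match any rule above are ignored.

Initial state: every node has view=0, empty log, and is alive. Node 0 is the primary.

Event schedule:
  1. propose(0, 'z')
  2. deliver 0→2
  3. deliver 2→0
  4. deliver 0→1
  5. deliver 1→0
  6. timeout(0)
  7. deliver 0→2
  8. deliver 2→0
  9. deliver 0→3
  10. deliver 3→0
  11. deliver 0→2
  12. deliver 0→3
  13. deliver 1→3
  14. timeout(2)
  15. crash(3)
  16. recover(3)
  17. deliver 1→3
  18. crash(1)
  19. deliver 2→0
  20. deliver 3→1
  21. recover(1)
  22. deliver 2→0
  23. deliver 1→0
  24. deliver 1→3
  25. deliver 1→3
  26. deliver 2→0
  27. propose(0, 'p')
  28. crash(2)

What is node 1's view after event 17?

e1 propose(0,'z'): ·
e2 deliver 0→2: 2[back,v=0,z]
e3 deliver 2→0: ·
e4 deliver 0→1: 1[back,v=0,z]
e5 deliver 1→0: 0[prim,v=0,z]
e6 timeout(0): 0[back,v=1,z]
e7 deliver 0→2: 2[back,v=1,z]
e8 deliver 2→0: ·
e9 deliver 0→3: 3[back,v=0,z]
e10 deliver 3→0: ·
e11 deliver 0→2: ·
e12 deliver 0→3: 3[back,v=1,z]
e13 deliver 1→3: ·
e14 timeout(2): 2[prim,v=2,z]
e15 crash(3): 3[✗back,v=1,z]
e16 recover(3): 3[back,v=1,z]
e17 deliver 1→3: ·

0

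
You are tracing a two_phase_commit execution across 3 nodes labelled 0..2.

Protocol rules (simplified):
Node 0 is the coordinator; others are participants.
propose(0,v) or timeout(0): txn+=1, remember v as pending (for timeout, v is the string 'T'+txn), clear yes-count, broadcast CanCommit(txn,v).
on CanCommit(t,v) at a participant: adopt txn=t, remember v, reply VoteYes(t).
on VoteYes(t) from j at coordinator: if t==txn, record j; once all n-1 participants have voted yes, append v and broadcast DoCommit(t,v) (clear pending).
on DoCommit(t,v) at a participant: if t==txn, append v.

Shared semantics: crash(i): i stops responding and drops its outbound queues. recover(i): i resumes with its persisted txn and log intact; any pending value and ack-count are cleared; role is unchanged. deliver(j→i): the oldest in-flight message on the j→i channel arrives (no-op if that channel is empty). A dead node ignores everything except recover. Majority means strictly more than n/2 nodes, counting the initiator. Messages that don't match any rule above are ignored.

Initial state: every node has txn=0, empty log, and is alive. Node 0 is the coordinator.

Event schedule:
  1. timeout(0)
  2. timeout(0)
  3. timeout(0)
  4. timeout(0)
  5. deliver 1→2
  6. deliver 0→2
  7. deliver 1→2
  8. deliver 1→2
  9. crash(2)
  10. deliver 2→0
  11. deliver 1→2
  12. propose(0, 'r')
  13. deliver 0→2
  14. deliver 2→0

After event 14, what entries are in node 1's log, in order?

empty

step 1 timeout(0): 0={coor,t=1,log=-}
step 2 timeout(0): 0={coor,t=2,log=-}
step 3 timeout(0): 0={coor,t=3,log=-}
step 4 timeout(0): 0={coor,t=4,log=-}
step 5 deliver 1→2: —
step 6 deliver 0→2: 2={part,t=1,log=-}
step 7 deliver 1→2: —
step 8 deliver 1→2: —
step 9 crash(2): 2={✗part,t=1,log=-}
step 10 deliver 2→0: —
step 11 deliver 1→2: —
step 12 propose(0,'r'): 0={coor,t=5,log=-}
step 13 deliver 0→2: —
step 14 deliver 2→0: —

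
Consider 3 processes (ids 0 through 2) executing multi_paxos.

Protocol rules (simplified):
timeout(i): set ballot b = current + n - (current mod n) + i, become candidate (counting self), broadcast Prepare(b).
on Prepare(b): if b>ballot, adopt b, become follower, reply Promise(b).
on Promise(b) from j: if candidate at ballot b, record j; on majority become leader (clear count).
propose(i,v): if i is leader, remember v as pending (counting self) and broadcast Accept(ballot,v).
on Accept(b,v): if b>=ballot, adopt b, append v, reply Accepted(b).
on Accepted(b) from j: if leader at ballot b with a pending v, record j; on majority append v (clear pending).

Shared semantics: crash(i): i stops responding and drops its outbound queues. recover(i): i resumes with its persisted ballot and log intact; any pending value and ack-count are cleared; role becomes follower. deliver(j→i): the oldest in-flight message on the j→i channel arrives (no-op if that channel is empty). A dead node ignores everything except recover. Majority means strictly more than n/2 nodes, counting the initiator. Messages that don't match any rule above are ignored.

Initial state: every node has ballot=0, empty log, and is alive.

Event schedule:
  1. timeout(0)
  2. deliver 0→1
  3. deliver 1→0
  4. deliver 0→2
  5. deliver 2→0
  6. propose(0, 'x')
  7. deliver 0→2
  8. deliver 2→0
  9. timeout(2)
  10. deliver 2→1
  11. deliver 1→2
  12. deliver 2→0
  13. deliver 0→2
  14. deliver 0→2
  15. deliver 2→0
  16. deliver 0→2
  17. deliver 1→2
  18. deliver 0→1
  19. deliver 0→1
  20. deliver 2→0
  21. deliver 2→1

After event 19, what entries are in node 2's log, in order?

[1] timeout(0) → N0(cand b3 [-])
[2] deliver 0→1 → N1(foll b3 [-])
[3] deliver 1→0 → N0(lead b3 [-])
[4] deliver 0→2 → N2(foll b3 [-])
[5] deliver 2→0 → ∅
[6] propose(0,'x') → ∅
[7] deliver 0→2 → N2(foll b3 [x])
[8] deliver 2→0 → N0(lead b3 [x])
[9] timeout(2) → N2(cand b8 [x])
[10] deliver 2→1 → N1(foll b8 [-])
[11] deliver 1→2 → N2(lead b8 [x])
[12] deliver 2→0 → N0(foll b8 [x])
[13] deliver 0→2 → ∅
[14] deliver 0→2 → ∅
[15] deliver 2→0 → ∅
[16] deliver 0→2 → ∅
[17] deliver 1→2 → ∅
[18] deliver 0→1 → ∅
[19] deliver 0→1 → ∅

x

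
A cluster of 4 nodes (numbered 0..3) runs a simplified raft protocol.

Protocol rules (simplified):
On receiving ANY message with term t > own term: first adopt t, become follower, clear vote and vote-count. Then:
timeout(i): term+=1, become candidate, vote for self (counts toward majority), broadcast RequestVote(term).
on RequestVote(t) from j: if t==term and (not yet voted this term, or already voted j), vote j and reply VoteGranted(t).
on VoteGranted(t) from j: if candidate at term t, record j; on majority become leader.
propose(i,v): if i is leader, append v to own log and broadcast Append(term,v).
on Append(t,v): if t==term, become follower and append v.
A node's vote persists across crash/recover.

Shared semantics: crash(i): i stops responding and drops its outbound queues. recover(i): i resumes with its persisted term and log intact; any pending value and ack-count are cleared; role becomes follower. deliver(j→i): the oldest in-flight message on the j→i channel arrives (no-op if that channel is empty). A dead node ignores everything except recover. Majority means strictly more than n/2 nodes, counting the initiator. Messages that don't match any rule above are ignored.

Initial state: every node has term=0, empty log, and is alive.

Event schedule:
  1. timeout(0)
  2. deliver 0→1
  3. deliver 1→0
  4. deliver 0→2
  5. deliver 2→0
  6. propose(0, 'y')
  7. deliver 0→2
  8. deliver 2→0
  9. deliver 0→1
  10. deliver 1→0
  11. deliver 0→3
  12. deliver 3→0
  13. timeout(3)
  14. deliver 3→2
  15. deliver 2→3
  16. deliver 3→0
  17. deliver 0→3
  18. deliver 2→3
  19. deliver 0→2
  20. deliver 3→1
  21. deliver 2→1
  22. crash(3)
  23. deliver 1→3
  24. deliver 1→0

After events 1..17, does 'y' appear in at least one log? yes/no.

1. timeout(0):  <0:cand t1 ->
2. deliver 0→1:  <1:foll t1 ->
3. deliver 1→0:  nop
4. deliver 0→2:  <2:foll t1 ->
5. deliver 2→0:  <0:lead t1 ->
6. propose(0,'y'):  <0:lead t1 y>
7. deliver 0→2:  <2:foll t1 y>
8. deliver 2→0:  nop
9. deliver 0→1:  <1:foll t1 y>
10. deliver 1→0:  nop
11. deliver 0→3:  <3:foll t1 ->
12. deliver 3→0:  nop
13. timeout(3):  <3:cand t2 ->
14. deliver 3→2:  <2:foll t2 y>
15. deliver 2→3:  nop
16. deliver 3→0:  <0:foll t2 y>
17. deliver 0→3:  nop

yes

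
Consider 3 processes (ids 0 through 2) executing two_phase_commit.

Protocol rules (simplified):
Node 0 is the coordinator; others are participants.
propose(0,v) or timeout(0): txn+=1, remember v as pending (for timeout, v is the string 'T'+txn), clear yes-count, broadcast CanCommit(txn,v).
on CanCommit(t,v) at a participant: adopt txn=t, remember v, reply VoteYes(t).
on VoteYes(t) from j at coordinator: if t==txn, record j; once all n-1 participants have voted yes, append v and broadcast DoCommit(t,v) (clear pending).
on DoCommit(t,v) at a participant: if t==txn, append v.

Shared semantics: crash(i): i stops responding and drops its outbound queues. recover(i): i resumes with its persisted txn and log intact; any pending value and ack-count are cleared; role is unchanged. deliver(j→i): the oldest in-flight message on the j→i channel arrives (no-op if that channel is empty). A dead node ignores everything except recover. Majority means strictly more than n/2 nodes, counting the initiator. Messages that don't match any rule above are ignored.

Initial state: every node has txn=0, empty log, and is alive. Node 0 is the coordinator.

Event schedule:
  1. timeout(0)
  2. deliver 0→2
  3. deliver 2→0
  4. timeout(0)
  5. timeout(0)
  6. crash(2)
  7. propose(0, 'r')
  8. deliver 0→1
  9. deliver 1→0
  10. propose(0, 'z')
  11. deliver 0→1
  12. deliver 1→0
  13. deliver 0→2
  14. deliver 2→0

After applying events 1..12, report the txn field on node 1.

after 1 — timeout(0): n0:coor/t1/[-]
after 2 — deliver 0→2: n2:part/t1/[-]
after 3 — deliver 2→0: ·
after 4 — timeout(0): n0:coor/t2/[-]
after 5 — timeout(0): n0:coor/t3/[-]
after 6 — crash(2): n2:✗part/t1/[-]
after 7 — propose(0,'r'): n0:coor/t4/[-]
after 8 — deliver 0→1: n1:part/t1/[-]
after 9 — deliver 1→0: ·
after 10 — propose(0,'z'): n0:coor/t5/[-]
after 11 — deliver 0→1: n1:part/t2/[-]
after 12 — deliver 1→0: ·

2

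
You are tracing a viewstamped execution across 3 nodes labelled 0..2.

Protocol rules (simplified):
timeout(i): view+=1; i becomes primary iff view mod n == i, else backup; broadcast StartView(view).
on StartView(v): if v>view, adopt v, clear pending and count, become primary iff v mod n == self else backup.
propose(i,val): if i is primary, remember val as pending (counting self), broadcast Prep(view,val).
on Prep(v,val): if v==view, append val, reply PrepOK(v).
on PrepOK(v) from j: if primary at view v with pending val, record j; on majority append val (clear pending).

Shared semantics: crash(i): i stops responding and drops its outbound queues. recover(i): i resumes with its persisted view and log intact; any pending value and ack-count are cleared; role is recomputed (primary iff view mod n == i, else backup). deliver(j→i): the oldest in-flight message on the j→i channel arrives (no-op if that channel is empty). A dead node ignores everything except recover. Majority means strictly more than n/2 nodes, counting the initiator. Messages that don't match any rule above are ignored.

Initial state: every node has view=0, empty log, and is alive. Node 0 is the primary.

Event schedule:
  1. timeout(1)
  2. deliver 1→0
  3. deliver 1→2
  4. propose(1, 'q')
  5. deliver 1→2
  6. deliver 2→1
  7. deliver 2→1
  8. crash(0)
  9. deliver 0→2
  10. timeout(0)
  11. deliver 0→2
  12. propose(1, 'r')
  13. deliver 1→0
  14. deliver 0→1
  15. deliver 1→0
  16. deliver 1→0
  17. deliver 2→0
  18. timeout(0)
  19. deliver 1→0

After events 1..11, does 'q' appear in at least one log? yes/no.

yes

[1] timeout(1) → N1(prim v1 [-])
[2] deliver 1→0 → N0(back v1 [-])
[3] deliver 1→2 → N2(back v1 [-])
[4] propose(1,'q') → ∅
[5] deliver 1→2 → N2(back v1 [q])
[6] deliver 2→1 → N1(prim v1 [q])
[7] deliver 2→1 → ∅
[8] crash(0) → N0(✗back v1 [-])
[9] deliver 0→2 → ∅
[10] timeout(0) → ∅
[11] deliver 0→2 → ∅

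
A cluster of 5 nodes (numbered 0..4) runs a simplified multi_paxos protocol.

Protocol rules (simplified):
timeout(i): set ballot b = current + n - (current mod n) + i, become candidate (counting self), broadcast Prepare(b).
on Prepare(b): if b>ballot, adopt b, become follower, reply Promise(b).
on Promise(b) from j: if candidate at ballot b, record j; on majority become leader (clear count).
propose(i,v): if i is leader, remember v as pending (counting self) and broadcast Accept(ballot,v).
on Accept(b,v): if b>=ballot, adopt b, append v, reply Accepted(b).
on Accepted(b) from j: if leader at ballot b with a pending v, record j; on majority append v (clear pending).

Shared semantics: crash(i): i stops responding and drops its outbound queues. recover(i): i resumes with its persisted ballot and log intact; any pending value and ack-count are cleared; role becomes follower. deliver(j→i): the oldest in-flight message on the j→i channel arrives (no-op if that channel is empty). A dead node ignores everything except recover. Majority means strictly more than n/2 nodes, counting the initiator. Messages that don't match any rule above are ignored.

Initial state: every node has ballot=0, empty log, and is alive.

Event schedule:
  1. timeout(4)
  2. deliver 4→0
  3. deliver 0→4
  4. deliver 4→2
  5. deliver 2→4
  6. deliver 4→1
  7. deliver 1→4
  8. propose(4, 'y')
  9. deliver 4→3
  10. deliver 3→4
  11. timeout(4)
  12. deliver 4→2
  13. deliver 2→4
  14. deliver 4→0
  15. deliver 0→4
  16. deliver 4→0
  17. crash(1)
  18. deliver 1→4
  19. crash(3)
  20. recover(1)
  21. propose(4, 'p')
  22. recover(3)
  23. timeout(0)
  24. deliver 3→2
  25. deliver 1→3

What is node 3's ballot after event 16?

step 1 timeout(4): 4={cand,b=9,log=-}
step 2 deliver 4→0: 0={foll,b=9,log=-}
step 3 deliver 0→4: —
step 4 deliver 4→2: 2={foll,b=9,log=-}
step 5 deliver 2→4: 4={lead,b=9,log=-}
step 6 deliver 4→1: 1={foll,b=9,log=-}
step 7 deliver 1→4: —
step 8 propose(4,'y'): —
step 9 deliver 4→3: 3={foll,b=9,log=-}
step 10 deliver 3→4: —
step 11 timeout(4): 4={cand,b=14,log=-}
step 12 deliver 4→2: 2={foll,b=9,log=y}
step 13 deliver 2→4: —
step 14 deliver 4→0: 0={foll,b=9,log=y}
step 15 deliver 0→4: —
step 16 deliver 4→0: 0={foll,b=14,log=y}

9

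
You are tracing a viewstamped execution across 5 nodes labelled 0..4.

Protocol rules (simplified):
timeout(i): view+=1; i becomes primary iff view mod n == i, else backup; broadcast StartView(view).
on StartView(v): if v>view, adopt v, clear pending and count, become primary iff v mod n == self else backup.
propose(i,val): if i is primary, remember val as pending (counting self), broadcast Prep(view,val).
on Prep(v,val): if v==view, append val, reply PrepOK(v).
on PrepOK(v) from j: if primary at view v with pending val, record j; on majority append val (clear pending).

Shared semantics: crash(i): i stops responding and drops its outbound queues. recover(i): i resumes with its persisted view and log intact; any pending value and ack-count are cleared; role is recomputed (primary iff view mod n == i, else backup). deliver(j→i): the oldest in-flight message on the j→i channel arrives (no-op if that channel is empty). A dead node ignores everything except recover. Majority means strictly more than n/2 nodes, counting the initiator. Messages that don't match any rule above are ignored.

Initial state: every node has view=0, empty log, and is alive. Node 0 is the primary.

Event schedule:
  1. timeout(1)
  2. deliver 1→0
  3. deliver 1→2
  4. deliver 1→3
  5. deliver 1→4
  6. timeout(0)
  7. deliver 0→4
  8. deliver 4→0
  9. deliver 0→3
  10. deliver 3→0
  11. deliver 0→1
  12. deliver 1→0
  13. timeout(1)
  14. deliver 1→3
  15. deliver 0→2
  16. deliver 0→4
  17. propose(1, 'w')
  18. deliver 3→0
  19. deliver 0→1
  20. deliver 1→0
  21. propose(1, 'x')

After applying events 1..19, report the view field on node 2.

2

[1] timeout(1) → N1(prim v1 [-])
[2] deliver 1→0 → N0(back v1 [-])
[3] deliver 1→2 → N2(back v1 [-])
[4] deliver 1→3 → N3(back v1 [-])
[5] deliver 1→4 → N4(back v1 [-])
[6] timeout(0) → N0(back v2 [-])
[7] deliver 0→4 → N4(back v2 [-])
[8] deliver 4→0 → ∅
[9] deliver 0→3 → N3(back v2 [-])
[10] deliver 3→0 → ∅
[11] deliver 0→1 → N1(back v2 [-])
[12] deliver 1→0 → ∅
[13] timeout(1) → N1(back v3 [-])
[14] deliver 1→3 → N3(prim v3 [-])
[15] deliver 0→2 → N2(prim v2 [-])
[16] deliver 0→4 → ∅
[17] propose(1,'w') → ∅
[18] deliver 3→0 → ∅
[19] deliver 0→1 → ∅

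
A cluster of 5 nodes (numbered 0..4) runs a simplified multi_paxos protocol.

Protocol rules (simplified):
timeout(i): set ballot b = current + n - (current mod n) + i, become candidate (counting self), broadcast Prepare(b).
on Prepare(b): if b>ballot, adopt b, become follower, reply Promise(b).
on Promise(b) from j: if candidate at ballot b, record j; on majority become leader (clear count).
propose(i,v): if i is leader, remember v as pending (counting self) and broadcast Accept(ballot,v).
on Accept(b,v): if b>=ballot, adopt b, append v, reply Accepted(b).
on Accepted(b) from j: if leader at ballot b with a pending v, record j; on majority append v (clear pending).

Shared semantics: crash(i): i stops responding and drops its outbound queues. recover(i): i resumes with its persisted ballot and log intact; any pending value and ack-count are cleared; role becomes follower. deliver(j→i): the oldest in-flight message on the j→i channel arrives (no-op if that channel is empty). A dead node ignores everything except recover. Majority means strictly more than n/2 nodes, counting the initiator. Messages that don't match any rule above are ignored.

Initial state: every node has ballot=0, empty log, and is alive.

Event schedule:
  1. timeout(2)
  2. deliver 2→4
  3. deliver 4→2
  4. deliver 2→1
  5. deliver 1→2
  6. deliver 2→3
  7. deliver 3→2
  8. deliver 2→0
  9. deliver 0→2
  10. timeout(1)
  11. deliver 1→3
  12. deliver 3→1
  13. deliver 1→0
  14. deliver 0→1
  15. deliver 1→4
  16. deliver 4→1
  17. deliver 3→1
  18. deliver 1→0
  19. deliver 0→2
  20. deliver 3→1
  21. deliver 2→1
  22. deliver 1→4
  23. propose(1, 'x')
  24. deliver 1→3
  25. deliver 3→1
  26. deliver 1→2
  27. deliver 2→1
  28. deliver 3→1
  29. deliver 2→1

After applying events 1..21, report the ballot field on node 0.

11

e1 timeout(2): 2[cand,b=7,-]
e2 deliver 2→4: 4[foll,b=7,-]
e3 deliver 4→2: ·
e4 deliver 2→1: 1[foll,b=7,-]
e5 deliver 1→2: 2[lead,b=7,-]
e6 deliver 2→3: 3[foll,b=7,-]
e7 deliver 3→2: ·
e8 deliver 2→0: 0[foll,b=7,-]
e9 deliver 0→2: ·
e10 timeout(1): 1[cand,b=11,-]
e11 deliver 1→3: 3[foll,b=11,-]
e12 deliver 3→1: ·
e13 deliver 1→0: 0[foll,b=11,-]
e14 deliver 0→1: 1[lead,b=11,-]
e15 deliver 1→4: 4[foll,b=11,-]
e16 deliver 4→1: ·
e17 deliver 3→1: ·
e18 deliver 1→0: ·
e19 deliver 0→2: ·
e20 deliver 3→1: ·
e21 deliver 2→1: ·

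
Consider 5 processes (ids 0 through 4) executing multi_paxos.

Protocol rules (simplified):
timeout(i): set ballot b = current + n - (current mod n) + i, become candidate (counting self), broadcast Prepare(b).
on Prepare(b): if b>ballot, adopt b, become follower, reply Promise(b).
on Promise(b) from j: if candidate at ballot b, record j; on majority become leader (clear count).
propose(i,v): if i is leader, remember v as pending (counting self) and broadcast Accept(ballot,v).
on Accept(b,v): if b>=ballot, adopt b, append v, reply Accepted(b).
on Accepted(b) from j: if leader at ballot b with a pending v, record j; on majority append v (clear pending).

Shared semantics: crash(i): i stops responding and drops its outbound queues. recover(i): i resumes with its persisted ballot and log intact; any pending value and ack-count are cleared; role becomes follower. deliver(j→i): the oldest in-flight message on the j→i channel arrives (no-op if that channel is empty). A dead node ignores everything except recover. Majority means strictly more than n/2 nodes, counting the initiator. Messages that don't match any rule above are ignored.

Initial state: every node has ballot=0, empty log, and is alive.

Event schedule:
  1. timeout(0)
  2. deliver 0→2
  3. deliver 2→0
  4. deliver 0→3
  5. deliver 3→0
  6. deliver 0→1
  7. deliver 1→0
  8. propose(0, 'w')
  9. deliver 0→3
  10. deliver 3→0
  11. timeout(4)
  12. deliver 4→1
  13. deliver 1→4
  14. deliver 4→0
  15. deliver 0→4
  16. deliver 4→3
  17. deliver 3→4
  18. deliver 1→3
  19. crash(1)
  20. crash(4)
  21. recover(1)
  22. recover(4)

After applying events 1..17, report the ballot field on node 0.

9

[1] timeout(0) → N0(cand b5 [-])
[2] deliver 0→2 → N2(foll b5 [-])
[3] deliver 2→0 → ∅
[4] deliver 0→3 → N3(foll b5 [-])
[5] deliver 3→0 → N0(lead b5 [-])
[6] deliver 0→1 → N1(foll b5 [-])
[7] deliver 1→0 → ∅
[8] propose(0,'w') → ∅
[9] deliver 0→3 → N3(foll b5 [w])
[10] deliver 3→0 → ∅
[11] timeout(4) → N4(cand b9 [-])
[12] deliver 4→1 → N1(foll b9 [-])
[13] deliver 1→4 → ∅
[14] deliver 4→0 → N0(foll b9 [-])
[15] deliver 0→4 → ∅
[16] deliver 4→3 → N3(foll b9 [w])
[17] deliver 3→4 → N4(lead b9 [-])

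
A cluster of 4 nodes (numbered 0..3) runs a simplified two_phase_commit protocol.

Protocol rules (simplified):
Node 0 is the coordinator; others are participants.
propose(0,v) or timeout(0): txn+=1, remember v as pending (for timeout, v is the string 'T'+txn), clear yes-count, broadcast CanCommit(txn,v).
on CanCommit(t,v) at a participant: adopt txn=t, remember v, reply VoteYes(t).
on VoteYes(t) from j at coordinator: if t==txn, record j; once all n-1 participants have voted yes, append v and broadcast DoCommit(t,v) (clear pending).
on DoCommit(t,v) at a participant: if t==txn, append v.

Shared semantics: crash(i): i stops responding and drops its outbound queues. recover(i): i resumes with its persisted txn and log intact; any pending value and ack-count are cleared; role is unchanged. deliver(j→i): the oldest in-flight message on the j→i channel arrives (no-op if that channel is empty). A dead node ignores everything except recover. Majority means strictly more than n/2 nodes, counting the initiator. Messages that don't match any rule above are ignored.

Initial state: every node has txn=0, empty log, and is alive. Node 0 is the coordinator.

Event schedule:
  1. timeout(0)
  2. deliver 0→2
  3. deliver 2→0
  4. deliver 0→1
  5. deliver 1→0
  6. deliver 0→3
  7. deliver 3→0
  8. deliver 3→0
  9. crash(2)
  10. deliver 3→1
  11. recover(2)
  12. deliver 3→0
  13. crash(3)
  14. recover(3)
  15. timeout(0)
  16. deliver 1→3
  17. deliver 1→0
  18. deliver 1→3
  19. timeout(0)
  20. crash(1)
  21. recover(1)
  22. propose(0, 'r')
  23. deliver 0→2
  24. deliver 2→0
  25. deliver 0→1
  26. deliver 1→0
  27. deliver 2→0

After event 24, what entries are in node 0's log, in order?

T1

step 1 timeout(0): 0={coor,t=1,log=-}
step 2 deliver 0→2: 2={part,t=1,log=-}
step 3 deliver 2→0: —
step 4 deliver 0→1: 1={part,t=1,log=-}
step 5 deliver 1→0: —
step 6 deliver 0→3: 3={part,t=1,log=-}
step 7 deliver 3→0: 0={coor,t=1,log=T1}
step 8 deliver 3→0: —
step 9 crash(2): 2={✗part,t=1,log=-}
step 10 deliver 3→1: —
step 11 recover(2): 2={part,t=1,log=-}
step 12 deliver 3→0: —
step 13 crash(3): 3={✗part,t=1,log=-}
step 14 recover(3): 3={part,t=1,log=-}
step 15 timeout(0): 0={coor,t=2,log=T1}
step 16 deliver 1→3: —
step 17 deliver 1→0: —
step 18 deliver 1→3: —
step 19 timeout(0): 0={coor,t=3,log=T1}
step 20 crash(1): 1={✗part,t=1,log=-}
step 21 recover(1): 1={part,t=1,log=-}
step 22 propose(0,'r'): 0={coor,t=4,log=T1}
step 23 deliver 0→2: 2={part,t=1,log=T1}
step 24 deliver 2→0: —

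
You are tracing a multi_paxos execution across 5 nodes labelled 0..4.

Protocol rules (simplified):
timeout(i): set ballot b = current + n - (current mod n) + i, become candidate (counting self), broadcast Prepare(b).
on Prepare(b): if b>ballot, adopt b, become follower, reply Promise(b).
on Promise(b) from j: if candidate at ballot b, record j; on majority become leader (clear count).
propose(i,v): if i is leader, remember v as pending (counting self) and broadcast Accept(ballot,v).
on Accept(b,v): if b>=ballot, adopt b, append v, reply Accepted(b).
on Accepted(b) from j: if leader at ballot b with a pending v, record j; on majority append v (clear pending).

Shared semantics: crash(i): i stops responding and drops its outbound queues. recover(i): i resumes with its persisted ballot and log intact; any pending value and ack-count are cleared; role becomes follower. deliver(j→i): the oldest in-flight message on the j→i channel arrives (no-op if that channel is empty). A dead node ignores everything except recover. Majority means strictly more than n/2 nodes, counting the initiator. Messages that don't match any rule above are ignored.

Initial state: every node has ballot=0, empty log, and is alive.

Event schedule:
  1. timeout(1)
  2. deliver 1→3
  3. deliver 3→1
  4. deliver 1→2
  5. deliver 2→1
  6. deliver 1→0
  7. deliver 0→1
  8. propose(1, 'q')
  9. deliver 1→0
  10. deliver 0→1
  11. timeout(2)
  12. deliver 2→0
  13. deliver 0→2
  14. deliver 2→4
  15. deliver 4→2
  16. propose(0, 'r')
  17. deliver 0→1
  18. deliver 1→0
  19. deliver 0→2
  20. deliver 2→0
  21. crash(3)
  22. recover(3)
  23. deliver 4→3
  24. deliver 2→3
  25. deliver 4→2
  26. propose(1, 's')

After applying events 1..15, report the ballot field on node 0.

after 1 — timeout(1): n1:cand/b6/[-]
after 2 — deliver 1→3: n3:foll/b6/[-]
after 3 — deliver 3→1: ·
after 4 — deliver 1→2: n2:foll/b6/[-]
after 5 — deliver 2→1: n1:lead/b6/[-]
after 6 — deliver 1→0: n0:foll/b6/[-]
after 7 — deliver 0→1: ·
after 8 — propose(1,'q'): ·
after 9 — deliver 1→0: n0:foll/b6/[q]
after 10 — deliver 0→1: ·
after 11 — timeout(2): n2:cand/b12/[-]
after 12 — deliver 2→0: n0:foll/b12/[q]
after 13 — deliver 0→2: ·
after 14 — deliver 2→4: n4:foll/b12/[-]
after 15 — deliver 4→2: n2:lead/b12/[-]

12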